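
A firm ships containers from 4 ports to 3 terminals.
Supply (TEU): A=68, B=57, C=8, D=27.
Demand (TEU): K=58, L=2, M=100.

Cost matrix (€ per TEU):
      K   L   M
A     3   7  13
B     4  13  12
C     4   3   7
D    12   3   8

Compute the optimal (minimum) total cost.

1248

One minimum-cost allocation:
  A->K: 58 × €3 = €174
  A->L: 2 × €7 = €14
  A->M: 8 × €13 = €104
  B->M: 57 × €12 = €684
  C->M: 8 × €7 = €56
  D->M: 27 × €8 = €216
Total = 174 + 14 + 104 + 684 + 56 + 216 = €1248.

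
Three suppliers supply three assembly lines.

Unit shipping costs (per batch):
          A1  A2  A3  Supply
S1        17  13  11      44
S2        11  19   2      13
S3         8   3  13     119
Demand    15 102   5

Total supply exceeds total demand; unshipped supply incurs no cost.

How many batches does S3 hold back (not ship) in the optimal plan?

2

Minimum-cost shipments:
  S2→A3: 5 batches
  S3→A1: 15 batches
  S3→A2: 102 batches
Total cost = 436.
S3 ships 117 of its 119, leaving 2.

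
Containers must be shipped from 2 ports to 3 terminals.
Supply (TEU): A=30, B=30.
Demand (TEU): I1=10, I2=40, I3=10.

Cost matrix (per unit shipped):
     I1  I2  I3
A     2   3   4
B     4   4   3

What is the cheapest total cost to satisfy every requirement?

An optimal shipping plan:
  A to I1: 10 TEU
  A to I2: 20 TEU
  B to I2: 20 TEU
  B to I3: 10 TEU
Total cost = 190.
(Supply check: A ships 30; B ships 30.)

190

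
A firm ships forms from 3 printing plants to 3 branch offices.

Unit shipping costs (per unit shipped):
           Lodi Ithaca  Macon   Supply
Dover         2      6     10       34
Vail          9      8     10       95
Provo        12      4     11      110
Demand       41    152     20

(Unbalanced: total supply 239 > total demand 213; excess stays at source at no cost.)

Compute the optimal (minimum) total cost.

1107

A cheapest plan:
  Dover to Lodi: 34 × 2 = 68
  Vail to Lodi: 7 × 9 = 63
  Vail to Ithaca: 42 × 8 = 336
  Vail to Macon: 20 × 10 = 200
  Provo to Ithaca: 110 × 4 = 440
Total = 68 + 63 + 336 + 200 + 440 = 1107.
(Supply check: Dover ships 34; Vail ships 69; Provo ships 110.)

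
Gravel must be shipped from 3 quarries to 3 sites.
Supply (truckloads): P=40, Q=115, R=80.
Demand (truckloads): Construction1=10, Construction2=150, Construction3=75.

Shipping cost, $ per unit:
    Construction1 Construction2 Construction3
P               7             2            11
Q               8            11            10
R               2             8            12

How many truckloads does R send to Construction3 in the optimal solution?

Solving gives:
  P–Construction2: 40 × $2 = $80
  Q–Construction2: 40 × $11 = $440
  Q–Construction3: 75 × $10 = $750
  R–Construction1: 10 × $2 = $20
  R–Construction2: 70 × $8 = $560
Total cost = $1850.
The route R→Construction3 is not used.

0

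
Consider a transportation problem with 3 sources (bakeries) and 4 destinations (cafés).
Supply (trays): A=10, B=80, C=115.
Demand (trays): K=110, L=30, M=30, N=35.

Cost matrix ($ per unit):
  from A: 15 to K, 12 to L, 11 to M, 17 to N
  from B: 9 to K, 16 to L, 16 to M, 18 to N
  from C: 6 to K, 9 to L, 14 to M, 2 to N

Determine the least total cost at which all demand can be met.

1610

A cheapest plan:
  A–M: 10 trays
  B–K: 60 trays
  B–M: 20 trays
  C–K: 50 trays
  C–L: 30 trays
  C–N: 35 trays
Total cost = $1610.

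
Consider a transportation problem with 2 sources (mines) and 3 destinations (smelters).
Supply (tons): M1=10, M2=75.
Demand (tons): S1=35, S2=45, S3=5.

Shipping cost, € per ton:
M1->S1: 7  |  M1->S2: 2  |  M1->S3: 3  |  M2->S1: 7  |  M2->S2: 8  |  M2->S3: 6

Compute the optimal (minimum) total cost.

One minimum-cost allocation:
  M1–S2: 10 × €2 = €20
  M2–S1: 35 × €7 = €245
  M2–S2: 35 × €8 = €280
  M2–S3: 5 × €6 = €30
Total = 20 + 245 + 280 + 30 = €575.

575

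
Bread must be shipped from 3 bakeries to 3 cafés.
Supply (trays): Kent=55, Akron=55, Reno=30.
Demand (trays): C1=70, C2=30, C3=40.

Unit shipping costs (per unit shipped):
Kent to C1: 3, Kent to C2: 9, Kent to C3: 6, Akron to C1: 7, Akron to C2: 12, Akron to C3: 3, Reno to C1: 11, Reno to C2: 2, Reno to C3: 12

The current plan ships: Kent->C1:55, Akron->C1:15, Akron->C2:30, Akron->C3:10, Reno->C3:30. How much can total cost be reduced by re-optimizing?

570

Current plan cost = 55·3 + 15·7 + 30·12 + 10·3 + 30·12 = 1020.
Optimal plan:
  Kent–C1: 55 × 3 = 165
  Akron–C1: 15 × 7 = 105
  Akron–C3: 40 × 3 = 120
  Reno–C2: 30 × 2 = 60
Optimal cost = 450.
Saving = 1020 − 450 = 570.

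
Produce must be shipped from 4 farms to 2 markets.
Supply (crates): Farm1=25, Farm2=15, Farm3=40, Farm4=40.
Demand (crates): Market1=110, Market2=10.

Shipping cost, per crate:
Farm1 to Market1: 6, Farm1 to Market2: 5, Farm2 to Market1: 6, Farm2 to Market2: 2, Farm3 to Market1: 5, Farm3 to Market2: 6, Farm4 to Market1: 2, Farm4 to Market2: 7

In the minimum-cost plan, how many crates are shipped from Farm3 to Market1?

40

Optimal shipments:
  Farm1->Market1: 25 crates
  Farm2->Market1: 5 crates
  Farm2->Market2: 10 crates
  Farm3->Market1: 40 crates
  Farm4->Market1: 40 crates
Total cost = 480.
So Farm3→Market1 carries 40 crates.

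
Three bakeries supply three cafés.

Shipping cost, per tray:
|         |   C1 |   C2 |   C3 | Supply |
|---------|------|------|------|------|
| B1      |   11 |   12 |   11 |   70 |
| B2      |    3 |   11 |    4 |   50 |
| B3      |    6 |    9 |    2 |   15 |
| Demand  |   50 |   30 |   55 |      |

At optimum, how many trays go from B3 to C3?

15

The minimum-cost plan:
  B1–C2: 30 × 12 = 360
  B1–C3: 40 × 11 = 440
  B2–C1: 50 × 3 = 150
  B3–C3: 15 × 2 = 30
Total cost = 980.
So B3→C3 carries 15 trays.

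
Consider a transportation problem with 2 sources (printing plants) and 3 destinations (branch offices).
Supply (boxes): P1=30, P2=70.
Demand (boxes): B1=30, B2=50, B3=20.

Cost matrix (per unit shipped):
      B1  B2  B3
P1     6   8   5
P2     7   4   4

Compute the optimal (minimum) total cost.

Optimal allocation:
  P1→B1: 30 boxes
  P2→B2: 50 boxes
  P2→B3: 20 boxes
Total cost = 460.

460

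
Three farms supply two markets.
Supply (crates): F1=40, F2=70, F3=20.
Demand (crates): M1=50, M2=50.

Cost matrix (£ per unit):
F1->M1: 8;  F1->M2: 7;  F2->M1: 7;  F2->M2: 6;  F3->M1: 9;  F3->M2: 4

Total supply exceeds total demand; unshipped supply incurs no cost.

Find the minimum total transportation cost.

620

An optimal shipping plan:
  F1 to M2: 10 × £7 = £70
  F2 to M1: 50 × £7 = £350
  F2 to M2: 20 × £6 = £120
  F3 to M2: 20 × £4 = £80
Total = 70 + 350 + 120 + 80 = £620.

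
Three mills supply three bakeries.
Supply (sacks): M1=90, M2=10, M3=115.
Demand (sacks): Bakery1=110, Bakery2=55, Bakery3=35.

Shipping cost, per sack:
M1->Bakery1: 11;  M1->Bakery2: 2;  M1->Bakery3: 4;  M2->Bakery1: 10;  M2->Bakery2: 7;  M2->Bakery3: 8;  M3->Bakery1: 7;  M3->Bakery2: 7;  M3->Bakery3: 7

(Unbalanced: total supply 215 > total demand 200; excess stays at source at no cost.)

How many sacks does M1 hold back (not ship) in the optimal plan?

0

Minimum-cost shipments:
  M1→Bakery2: 55 × 2 = 110
  M1→Bakery3: 35 × 4 = 140
  M3→Bakery1: 110 × 7 = 770
Total cost = 1020.
M1 ships 90 of its 90, leaving 0.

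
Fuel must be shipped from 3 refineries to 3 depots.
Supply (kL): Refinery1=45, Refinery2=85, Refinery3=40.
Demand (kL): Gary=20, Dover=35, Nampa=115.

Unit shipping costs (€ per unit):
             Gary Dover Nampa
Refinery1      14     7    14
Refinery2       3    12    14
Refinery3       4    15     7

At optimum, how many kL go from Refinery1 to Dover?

35

The minimum-cost plan:
  Refinery1->Dover: 35 × €7 = €245
  Refinery1->Nampa: 10 × €14 = €140
  Refinery2->Gary: 20 × €3 = €60
  Refinery2->Nampa: 65 × €14 = €910
  Refinery3->Nampa: 40 × €7 = €280
Total cost = €1635.
So Refinery1→Dover carries 35 kL.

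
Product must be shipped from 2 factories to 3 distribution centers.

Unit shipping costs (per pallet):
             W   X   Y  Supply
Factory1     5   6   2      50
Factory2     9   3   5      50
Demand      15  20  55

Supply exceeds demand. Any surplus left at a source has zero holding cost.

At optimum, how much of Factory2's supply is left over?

An optimal plan:
  Factory1 to W: 15 × 5 = 75
  Factory1 to Y: 35 × 2 = 70
  Factory2 to X: 20 × 3 = 60
  Factory2 to Y: 20 × 5 = 100
Total cost = 305.
Factory2 ships 40 of its 50, leaving 10.

10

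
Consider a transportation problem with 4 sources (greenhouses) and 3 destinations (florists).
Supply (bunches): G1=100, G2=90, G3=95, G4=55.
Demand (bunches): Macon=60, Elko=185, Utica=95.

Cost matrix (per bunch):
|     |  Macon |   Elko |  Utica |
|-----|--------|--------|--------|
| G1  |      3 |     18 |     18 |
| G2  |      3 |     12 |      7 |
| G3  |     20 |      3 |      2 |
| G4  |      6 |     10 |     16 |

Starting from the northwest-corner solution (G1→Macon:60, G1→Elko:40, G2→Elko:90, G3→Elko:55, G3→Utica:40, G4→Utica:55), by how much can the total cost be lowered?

Current plan cost = 60·3 + 40·18 + 90·12 + 55·3 + 40·2 + 55·16 = 3105.
Optimal plan:
  G1→Macon: 60 × 3 = 180
  G1→Elko: 40 × 18 = 720
  G2→Utica: 90 × 7 = 630
  G3→Elko: 90 × 3 = 270
  G3→Utica: 5 × 2 = 10
  G4→Elko: 55 × 10 = 550
Optimal cost = 2360.
Saving = 3105 − 2360 = 745.

745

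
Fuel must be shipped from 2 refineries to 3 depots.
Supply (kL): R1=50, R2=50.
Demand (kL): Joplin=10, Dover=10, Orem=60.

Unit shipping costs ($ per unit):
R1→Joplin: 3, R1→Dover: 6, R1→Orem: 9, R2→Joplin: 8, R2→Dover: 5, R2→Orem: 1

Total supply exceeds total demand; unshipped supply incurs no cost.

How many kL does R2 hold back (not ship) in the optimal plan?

An optimal plan:
  R1→Joplin: 10 × $3 = $30
  R1→Dover: 10 × $6 = $60
  R1→Orem: 10 × $9 = $90
  R2→Orem: 50 × $1 = $50
Total cost = $230.
R2 ships 50 of its 50, leaving 0.

0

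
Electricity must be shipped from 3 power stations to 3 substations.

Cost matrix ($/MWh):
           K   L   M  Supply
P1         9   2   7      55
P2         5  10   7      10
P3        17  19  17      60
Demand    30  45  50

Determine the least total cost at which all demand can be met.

1230

One minimum-cost allocation:
  P1 to L: 45 × $2 = $90
  P1 to M: 10 × $7 = $70
  P2 to K: 10 × $5 = $50
  P3 to K: 20 × $17 = $340
  P3 to M: 40 × $17 = $680
Total = 90 + 70 + 50 + 340 + 680 = $1230.
(Supply check: P1 ships 55; P2 ships 10; P3 ships 60.)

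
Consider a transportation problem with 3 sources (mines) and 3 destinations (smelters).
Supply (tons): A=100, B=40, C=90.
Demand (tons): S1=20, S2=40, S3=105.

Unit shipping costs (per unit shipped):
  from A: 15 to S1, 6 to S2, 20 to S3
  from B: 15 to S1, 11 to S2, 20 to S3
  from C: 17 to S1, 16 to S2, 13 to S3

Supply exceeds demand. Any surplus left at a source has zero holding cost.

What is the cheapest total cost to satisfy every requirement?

A cheapest plan:
  A→S2: 40 × 6 = 240
  B→S1: 20 × 15 = 300
  B→S3: 15 × 20 = 300
  C→S3: 90 × 13 = 1170
Total = 240 + 300 + 300 + 1170 = 2010.
(Supply check: A ships 40; B ships 35; C ships 90.)

2010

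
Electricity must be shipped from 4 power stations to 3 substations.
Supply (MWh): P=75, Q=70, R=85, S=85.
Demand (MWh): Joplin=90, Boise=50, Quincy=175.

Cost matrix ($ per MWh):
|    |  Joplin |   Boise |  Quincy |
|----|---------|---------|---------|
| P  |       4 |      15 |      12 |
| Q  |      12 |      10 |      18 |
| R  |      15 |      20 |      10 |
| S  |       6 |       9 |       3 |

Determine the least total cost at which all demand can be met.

2175

Optimal allocation:
  P to Joplin: 75 × $4 = $300
  Q to Joplin: 15 × $12 = $180
  Q to Boise: 50 × $10 = $500
  Q to Quincy: 5 × $18 = $90
  R to Quincy: 85 × $10 = $850
  S to Quincy: 85 × $3 = $255
Total = 300 + 180 + 500 + 90 + 850 + 255 = $2175.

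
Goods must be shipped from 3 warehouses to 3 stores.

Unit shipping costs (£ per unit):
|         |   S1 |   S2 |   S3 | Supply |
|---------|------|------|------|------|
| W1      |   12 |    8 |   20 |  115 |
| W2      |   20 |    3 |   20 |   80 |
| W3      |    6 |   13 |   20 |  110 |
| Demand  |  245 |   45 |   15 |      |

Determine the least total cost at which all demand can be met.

Optimal allocation:
  W1 to S1: 115 × £12 = £1380
  W2 to S1: 20 × £20 = £400
  W2 to S2: 45 × £3 = £135
  W2 to S3: 15 × £20 = £300
  W3 to S1: 110 × £6 = £660
Total = 1380 + 400 + 135 + 300 + 660 = £2875.

2875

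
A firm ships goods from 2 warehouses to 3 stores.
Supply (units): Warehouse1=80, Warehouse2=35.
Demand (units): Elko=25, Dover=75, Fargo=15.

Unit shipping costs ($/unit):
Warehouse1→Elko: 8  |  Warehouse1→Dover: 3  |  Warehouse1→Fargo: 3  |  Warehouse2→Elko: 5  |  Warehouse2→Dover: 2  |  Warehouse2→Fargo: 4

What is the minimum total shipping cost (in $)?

Optimal allocation:
  Warehouse1–Dover: 65 units
  Warehouse1–Fargo: 15 units
  Warehouse2–Elko: 25 units
  Warehouse2–Dover: 10 units
Total cost = $385.

385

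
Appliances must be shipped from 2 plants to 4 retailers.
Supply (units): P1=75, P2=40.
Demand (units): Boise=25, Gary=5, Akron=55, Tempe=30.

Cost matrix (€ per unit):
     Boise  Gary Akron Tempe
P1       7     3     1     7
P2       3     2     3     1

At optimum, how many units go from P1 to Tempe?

0

Solving gives:
  P1→Boise: 15 units
  P1→Gary: 5 units
  P1→Akron: 55 units
  P2→Boise: 10 units
  P2→Tempe: 30 units
Total cost = €235.
The route P1→Tempe is not used.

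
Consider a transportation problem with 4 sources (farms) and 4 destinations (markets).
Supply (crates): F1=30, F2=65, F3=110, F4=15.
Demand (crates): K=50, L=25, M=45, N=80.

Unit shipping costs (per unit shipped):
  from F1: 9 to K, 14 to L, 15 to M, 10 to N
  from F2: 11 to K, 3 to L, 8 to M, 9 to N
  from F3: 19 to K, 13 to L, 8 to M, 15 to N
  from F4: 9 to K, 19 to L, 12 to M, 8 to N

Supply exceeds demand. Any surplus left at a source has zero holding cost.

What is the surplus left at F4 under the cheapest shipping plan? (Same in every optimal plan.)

Minimum-cost shipments:
  F1->K: 30 × 9 = 270
  F2->K: 5 × 11 = 55
  F2->L: 25 × 3 = 75
  F2->N: 35 × 9 = 315
  F3->M: 45 × 8 = 360
  F3->N: 45 × 15 = 675
  F4->K: 15 × 9 = 135
Total cost = 1885.
F4 ships 15 of its 15, leaving 0.

0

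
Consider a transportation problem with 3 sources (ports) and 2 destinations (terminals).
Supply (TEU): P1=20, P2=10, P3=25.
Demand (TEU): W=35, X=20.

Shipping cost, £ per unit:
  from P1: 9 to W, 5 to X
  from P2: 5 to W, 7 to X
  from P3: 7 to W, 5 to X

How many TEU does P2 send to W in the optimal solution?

10

The minimum-cost plan:
  P1 to X: 20 × £5 = £100
  P2 to W: 10 × £5 = £50
  P3 to W: 25 × £7 = £175
Total cost = £325.
So P2→W carries 10 TEU.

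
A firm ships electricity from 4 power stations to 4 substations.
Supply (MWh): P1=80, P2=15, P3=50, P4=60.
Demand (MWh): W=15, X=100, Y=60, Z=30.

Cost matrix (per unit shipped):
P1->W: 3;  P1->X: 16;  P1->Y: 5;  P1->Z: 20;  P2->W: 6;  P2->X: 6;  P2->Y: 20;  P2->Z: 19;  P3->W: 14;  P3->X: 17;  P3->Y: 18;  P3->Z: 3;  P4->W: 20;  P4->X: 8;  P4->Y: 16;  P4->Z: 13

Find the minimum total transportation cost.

1425

One minimum-cost allocation:
  P1–W: 15 × 3 = 45
  P1–X: 5 × 16 = 80
  P1–Y: 60 × 5 = 300
  P2–X: 15 × 6 = 90
  P3–X: 20 × 17 = 340
  P3–Z: 30 × 3 = 90
  P4–X: 60 × 8 = 480
Total = 45 + 80 + 300 + 90 + 340 + 90 + 480 = 1425.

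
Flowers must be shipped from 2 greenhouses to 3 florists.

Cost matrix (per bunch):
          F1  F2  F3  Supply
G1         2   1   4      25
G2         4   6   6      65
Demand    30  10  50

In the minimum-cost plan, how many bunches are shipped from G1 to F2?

10

Solving gives:
  G1 to F1: 15 × 2 = 30
  G1 to F2: 10 × 1 = 10
  G2 to F1: 15 × 4 = 60
  G2 to F3: 50 × 6 = 300
Total cost = 400.
So G1→F2 carries 10 bunches.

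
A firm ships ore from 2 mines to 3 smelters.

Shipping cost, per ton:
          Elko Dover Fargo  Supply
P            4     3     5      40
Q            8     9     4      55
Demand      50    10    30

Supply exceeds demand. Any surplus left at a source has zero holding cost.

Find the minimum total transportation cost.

Optimal allocation:
  P–Elko: 30 × 4 = 120
  P–Dover: 10 × 3 = 30
  Q–Elko: 20 × 8 = 160
  Q–Fargo: 30 × 4 = 120
Total = 120 + 30 + 160 + 120 = 430.
(Supply check: P ships 40; Q ships 50.)

430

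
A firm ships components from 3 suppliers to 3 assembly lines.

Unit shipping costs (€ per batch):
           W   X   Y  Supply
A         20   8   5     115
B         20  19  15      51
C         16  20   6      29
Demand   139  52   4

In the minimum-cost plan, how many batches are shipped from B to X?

Optimal shipments:
  A→W: 59 batches
  A→X: 52 batches
  A→Y: 4 batches
  B→W: 51 batches
  C→W: 29 batches
Total cost = €3100.
The route B→X is not used.

0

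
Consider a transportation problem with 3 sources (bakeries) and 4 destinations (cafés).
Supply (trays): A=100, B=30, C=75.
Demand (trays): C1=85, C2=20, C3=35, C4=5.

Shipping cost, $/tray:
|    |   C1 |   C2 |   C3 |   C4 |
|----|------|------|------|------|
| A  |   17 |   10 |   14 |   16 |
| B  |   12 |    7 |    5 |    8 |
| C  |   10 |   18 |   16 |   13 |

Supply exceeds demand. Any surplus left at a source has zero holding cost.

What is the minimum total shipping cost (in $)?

1420

Optimal allocation:
  A→C1: 10 × $17 = $170
  A→C2: 20 × $10 = $200
  A→C3: 5 × $14 = $70
  A→C4: 5 × $16 = $80
  B→C3: 30 × $5 = $150
  C→C1: 75 × $10 = $750
Total = 170 + 200 + 70 + 80 + 150 + 750 = $1420.
(Supply check: A ships 40; B ships 30; C ships 75.)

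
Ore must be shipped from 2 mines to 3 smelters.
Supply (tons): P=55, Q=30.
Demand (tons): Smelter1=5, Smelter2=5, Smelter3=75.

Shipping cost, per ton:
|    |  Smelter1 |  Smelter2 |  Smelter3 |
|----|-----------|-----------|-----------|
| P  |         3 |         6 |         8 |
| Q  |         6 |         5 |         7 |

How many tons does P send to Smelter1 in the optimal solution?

Solving gives:
  P–Smelter1: 5 tons
  P–Smelter2: 5 tons
  P–Smelter3: 45 tons
  Q–Smelter3: 30 tons
Total cost = 615.
So P→Smelter1 carries 5 tons.

5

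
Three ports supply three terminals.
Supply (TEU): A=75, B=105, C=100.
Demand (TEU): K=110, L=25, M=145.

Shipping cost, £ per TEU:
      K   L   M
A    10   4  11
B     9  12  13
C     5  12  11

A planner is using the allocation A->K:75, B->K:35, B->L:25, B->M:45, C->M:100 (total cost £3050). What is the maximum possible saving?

Current plan cost = 75·10 + 35·9 + 25·12 + 45·13 + 100·11 = £3050.
Optimal plan:
  A->L: 25 × £4 = £100
  A->M: 50 × £11 = £550
  B->K: 10 × £9 = £90
  B->M: 95 × £13 = £1235
  C->K: 100 × £5 = £500
Optimal cost = £2475.
Saving = 3050 − 2475 = £575.

575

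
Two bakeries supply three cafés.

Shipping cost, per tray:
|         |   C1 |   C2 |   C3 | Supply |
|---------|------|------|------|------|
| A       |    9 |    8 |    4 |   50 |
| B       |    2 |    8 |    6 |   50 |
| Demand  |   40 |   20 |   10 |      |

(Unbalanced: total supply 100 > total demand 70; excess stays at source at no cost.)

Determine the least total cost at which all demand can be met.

280

Optimal allocation:
  A→C2: 20 trays
  A→C3: 10 trays
  B→C1: 40 trays
Total cost = 280.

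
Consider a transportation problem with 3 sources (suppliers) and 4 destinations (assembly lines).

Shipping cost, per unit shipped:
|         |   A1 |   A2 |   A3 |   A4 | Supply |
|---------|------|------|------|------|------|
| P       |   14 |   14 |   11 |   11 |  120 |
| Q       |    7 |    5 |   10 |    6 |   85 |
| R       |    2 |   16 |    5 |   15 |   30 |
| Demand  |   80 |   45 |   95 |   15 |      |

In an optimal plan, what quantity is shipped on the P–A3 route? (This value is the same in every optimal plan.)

95

Optimal shipments:
  P–A1: 10 batches
  P–A3: 95 batches
  P–A4: 15 batches
  Q–A1: 40 batches
  Q–A2: 45 batches
  R–A1: 30 batches
Total cost = 1915.
So P→A3 carries 95 batches.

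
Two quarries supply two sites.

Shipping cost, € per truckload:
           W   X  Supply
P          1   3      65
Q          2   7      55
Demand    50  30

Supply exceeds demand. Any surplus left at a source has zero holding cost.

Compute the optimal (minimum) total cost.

An optimal shipping plan:
  P–W: 35 × €1 = €35
  P–X: 30 × €3 = €90
  Q–W: 15 × €2 = €30
Total = 35 + 90 + 30 = €155.

155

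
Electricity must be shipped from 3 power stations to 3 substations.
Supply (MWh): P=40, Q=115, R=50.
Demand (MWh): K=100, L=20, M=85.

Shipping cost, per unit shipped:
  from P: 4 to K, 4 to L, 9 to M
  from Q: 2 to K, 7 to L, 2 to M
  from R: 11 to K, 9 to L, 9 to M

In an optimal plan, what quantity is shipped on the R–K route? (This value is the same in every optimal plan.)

0

Optimal shipments:
  P->K: 20 × 4 = 80
  P->L: 20 × 4 = 80
  Q->K: 80 × 2 = 160
  Q->M: 35 × 2 = 70
  R->M: 50 × 9 = 450
Total cost = 840.
The route R→K is not used.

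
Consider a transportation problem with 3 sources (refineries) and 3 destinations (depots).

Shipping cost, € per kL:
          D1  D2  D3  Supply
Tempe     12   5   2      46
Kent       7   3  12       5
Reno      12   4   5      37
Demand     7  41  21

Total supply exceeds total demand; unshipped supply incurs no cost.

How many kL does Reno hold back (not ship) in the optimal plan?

Minimum-cost shipments:
  Tempe–D1: 2 × €12 = €24
  Tempe–D2: 4 × €5 = €20
  Tempe–D3: 21 × €2 = €42
  Kent–D1: 5 × €7 = €35
  Reno–D2: 37 × €4 = €148
Total cost = €269.
Reno ships 37 of its 37, leaving 0.

0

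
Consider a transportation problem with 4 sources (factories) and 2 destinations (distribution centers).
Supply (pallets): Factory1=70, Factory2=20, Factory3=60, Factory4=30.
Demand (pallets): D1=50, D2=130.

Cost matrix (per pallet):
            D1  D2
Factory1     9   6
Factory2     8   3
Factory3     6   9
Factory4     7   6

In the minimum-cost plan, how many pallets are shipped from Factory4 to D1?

Optimal shipments:
  Factory1->D2: 70 × 6 = 420
  Factory2->D2: 20 × 3 = 60
  Factory3->D1: 50 × 6 = 300
  Factory3->D2: 10 × 9 = 90
  Factory4->D2: 30 × 6 = 180
Total cost = 1050.
The route Factory4→D1 is not used.

0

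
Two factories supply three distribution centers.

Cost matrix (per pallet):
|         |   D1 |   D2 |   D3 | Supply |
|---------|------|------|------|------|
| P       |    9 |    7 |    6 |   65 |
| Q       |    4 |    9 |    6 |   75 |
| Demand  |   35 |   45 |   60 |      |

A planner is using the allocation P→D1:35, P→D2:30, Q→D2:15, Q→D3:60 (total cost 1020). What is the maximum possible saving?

Current plan cost = 35·9 + 30·7 + 15·9 + 60·6 = 1020.
Optimal plan:
  P–D2: 45 × 7 = 315
  P–D3: 20 × 6 = 120
  Q–D1: 35 × 4 = 140
  Q–D3: 40 × 6 = 240
Optimal cost = 815.
Saving = 1020 − 815 = 205.

205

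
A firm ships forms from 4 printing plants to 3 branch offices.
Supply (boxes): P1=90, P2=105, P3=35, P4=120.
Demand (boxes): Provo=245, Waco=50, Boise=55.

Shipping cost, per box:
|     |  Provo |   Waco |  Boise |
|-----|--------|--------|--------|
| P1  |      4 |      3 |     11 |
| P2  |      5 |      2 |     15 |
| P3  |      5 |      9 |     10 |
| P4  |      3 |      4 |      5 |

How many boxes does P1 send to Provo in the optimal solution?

Solving gives:
  P1→Provo: 90 × 4 = 360
  P2→Provo: 55 × 5 = 275
  P2→Waco: 50 × 2 = 100
  P3→Provo: 35 × 5 = 175
  P4→Provo: 65 × 3 = 195
  P4→Boise: 55 × 5 = 275
Total cost = 1380.
So P1→Provo carries 90 boxes.

90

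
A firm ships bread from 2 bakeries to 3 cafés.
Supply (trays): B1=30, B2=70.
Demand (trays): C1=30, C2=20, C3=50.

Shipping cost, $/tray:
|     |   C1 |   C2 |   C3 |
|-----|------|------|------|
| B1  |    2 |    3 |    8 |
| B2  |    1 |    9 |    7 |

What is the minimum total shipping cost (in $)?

450

An optimal shipping plan:
  B1→C2: 20 × $3 = $60
  B1→C3: 10 × $8 = $80
  B2→C1: 30 × $1 = $30
  B2→C3: 40 × $7 = $280
Total = 60 + 80 + 30 + 280 = $450.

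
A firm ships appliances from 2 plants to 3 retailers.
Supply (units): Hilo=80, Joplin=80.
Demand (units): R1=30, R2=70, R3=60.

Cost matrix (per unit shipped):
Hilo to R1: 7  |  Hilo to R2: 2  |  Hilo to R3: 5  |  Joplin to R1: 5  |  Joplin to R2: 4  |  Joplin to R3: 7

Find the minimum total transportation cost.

690

Optimal allocation:
  Hilo to R2: 70 × 2 = 140
  Hilo to R3: 10 × 5 = 50
  Joplin to R1: 30 × 5 = 150
  Joplin to R3: 50 × 7 = 350
Total = 140 + 50 + 150 + 350 = 690.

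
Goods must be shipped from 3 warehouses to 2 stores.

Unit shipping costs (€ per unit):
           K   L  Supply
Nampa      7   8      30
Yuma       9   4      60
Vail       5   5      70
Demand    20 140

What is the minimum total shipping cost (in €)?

A cheapest plan:
  Nampa to K: 20 × €7 = €140
  Nampa to L: 10 × €8 = €80
  Yuma to L: 60 × €4 = €240
  Vail to L: 70 × €5 = €350
Total = 140 + 80 + 240 + 350 = €810.

810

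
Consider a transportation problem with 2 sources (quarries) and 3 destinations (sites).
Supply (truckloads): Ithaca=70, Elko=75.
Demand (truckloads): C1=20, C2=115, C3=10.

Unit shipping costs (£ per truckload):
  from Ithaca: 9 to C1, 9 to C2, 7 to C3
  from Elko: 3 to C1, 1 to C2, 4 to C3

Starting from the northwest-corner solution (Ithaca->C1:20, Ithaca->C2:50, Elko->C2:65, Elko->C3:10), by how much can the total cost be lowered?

Current plan cost = 20·9 + 50·9 + 65·1 + 10·4 = £735.
Optimal plan:
  Ithaca to C1: 20 truckloads
  Ithaca to C2: 40 truckloads
  Ithaca to C3: 10 truckloads
  Elko to C2: 75 truckloads
Optimal cost = £685.
Saving = 735 − 685 = £50.

50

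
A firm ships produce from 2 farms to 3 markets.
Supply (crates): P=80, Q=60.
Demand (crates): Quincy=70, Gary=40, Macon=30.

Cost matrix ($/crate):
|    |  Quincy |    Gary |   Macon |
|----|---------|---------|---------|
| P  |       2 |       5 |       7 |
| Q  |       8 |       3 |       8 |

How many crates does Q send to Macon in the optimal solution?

Optimal shipments:
  P->Quincy: 70 × $2 = $140
  P->Macon: 10 × $7 = $70
  Q->Gary: 40 × $3 = $120
  Q->Macon: 20 × $8 = $160
Total cost = $490.
So Q→Macon carries 20 crates.

20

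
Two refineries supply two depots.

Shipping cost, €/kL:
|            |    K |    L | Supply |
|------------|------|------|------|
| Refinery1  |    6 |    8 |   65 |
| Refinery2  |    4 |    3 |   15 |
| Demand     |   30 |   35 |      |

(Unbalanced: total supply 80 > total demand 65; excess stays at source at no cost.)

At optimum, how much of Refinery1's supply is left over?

Minimum-cost shipments:
  Refinery1->K: 30 × €6 = €180
  Refinery1->L: 20 × €8 = €160
  Refinery2->L: 15 × €3 = €45
Total cost = €385.
Refinery1 ships 50 of its 65, leaving 15.

15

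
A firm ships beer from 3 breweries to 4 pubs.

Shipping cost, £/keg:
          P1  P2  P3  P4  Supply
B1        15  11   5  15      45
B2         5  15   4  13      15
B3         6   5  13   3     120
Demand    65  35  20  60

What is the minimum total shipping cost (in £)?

980

One minimum-cost allocation:
  B1->P2: 25 × £11 = £275
  B1->P3: 20 × £5 = £100
  B2->P1: 15 × £5 = £75
  B3->P1: 50 × £6 = £300
  B3->P2: 10 × £5 = £50
  B3->P4: 60 × £3 = £180
Total = 275 + 100 + 75 + 300 + 50 + 180 = £980.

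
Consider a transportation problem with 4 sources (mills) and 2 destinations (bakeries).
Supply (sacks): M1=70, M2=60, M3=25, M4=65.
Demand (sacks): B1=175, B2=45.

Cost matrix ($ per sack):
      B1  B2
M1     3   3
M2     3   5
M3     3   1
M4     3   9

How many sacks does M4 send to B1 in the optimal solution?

Optimal shipments:
  M1–B1: 50 sacks
  M1–B2: 20 sacks
  M2–B1: 60 sacks
  M3–B2: 25 sacks
  M4–B1: 65 sacks
Total cost = $610.
So M4→B1 carries 65 sacks.

65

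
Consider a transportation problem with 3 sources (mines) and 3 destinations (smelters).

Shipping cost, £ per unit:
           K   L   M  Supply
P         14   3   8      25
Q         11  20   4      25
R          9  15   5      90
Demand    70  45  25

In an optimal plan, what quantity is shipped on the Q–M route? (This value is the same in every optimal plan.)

25

Solving gives:
  P→L: 25 × £3 = £75
  Q→M: 25 × £4 = £100
  R→K: 70 × £9 = £630
  R→L: 20 × £15 = £300
Total cost = £1105.
So Q→M carries 25 tons.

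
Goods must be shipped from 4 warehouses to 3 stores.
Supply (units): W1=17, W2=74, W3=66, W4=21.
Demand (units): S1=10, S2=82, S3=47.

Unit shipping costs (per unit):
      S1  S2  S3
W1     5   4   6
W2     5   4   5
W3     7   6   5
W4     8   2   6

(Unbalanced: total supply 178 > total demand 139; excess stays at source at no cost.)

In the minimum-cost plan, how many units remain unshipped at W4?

0

Minimum-cost shipments:
  W1→S2: 17 × 4 = 68
  W2→S1: 10 × 5 = 50
  W2→S2: 44 × 4 = 176
  W3→S3: 47 × 5 = 235
  W4→S2: 21 × 2 = 42
Total cost = 571.
W4 ships 21 of its 21, leaving 0.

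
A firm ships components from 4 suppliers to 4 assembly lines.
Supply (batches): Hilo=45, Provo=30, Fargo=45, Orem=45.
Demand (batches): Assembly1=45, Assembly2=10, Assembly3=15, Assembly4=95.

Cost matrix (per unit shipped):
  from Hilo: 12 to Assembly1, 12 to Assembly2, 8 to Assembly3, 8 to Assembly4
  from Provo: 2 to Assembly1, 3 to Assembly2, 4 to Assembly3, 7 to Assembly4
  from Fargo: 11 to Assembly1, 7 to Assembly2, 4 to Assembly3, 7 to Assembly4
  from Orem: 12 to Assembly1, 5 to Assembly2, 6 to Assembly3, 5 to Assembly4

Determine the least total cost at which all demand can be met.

Optimal allocation:
  Hilo–Assembly4: 45 × 8 = 360
  Provo–Assembly1: 30 × 2 = 60
  Fargo–Assembly1: 15 × 11 = 165
  Fargo–Assembly2: 10 × 7 = 70
  Fargo–Assembly3: 15 × 4 = 60
  Fargo–Assembly4: 5 × 7 = 35
  Orem–Assembly4: 45 × 5 = 225
Total = 360 + 60 + 165 + 70 + 60 + 35 + 225 = 975.
(Supply check: Hilo ships 45; Provo ships 30; Fargo ships 45; Orem ships 45.)

975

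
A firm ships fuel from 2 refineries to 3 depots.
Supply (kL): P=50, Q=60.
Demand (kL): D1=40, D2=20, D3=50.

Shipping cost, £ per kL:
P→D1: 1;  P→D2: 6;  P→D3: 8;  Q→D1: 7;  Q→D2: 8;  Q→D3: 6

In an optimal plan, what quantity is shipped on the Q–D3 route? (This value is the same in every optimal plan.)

50

Solving gives:
  P->D1: 40 × £1 = £40
  P->D2: 10 × £6 = £60
  Q->D2: 10 × £8 = £80
  Q->D3: 50 × £6 = £300
Total cost = £480.
So Q→D3 carries 50 kL.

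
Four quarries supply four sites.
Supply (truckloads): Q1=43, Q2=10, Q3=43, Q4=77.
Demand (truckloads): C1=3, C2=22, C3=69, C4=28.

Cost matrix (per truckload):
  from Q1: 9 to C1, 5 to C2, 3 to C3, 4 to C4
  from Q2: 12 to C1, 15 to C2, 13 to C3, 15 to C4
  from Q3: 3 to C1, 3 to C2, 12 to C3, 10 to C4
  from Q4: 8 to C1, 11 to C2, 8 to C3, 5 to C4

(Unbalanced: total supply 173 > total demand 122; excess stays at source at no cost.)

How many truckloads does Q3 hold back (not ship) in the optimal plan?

18

An optimal plan:
  Q1 to C3: 43 × 3 = 129
  Q3 to C1: 3 × 3 = 9
  Q3 to C2: 22 × 3 = 66
  Q4 to C3: 26 × 8 = 208
  Q4 to C4: 28 × 5 = 140
Total cost = 552.
Q3 ships 25 of its 43, leaving 18.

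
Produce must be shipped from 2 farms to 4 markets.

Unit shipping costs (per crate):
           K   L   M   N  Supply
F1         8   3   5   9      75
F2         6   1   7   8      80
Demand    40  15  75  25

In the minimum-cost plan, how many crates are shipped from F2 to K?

40

Optimal shipments:
  F1 to M: 75 × 5 = 375
  F2 to K: 40 × 6 = 240
  F2 to L: 15 × 1 = 15
  F2 to N: 25 × 8 = 200
Total cost = 830.
So F2→K carries 40 crates.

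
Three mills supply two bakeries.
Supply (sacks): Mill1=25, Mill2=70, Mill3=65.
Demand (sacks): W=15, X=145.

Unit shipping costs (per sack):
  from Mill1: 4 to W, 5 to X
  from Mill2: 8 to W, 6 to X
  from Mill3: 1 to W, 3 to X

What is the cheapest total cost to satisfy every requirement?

Optimal allocation:
  Mill1–X: 25 × 5 = 125
  Mill2–X: 70 × 6 = 420
  Mill3–W: 15 × 1 = 15
  Mill3–X: 50 × 3 = 150
Total = 125 + 420 + 15 + 150 = 710.

710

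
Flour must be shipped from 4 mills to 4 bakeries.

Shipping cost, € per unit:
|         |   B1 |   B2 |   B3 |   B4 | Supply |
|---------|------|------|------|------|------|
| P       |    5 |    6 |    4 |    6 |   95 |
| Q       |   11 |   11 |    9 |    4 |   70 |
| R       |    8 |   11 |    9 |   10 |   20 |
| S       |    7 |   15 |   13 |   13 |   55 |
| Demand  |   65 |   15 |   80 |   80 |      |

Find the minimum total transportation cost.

1255

An optimal shipping plan:
  P to B2: 15 × €6 = €90
  P to B3: 80 × €4 = €320
  Q to B4: 70 × €4 = €280
  R to B1: 10 × €8 = €80
  R to B4: 10 × €10 = €100
  S to B1: 55 × €7 = €385
Total = 90 + 320 + 280 + 80 + 100 + 385 = €1255.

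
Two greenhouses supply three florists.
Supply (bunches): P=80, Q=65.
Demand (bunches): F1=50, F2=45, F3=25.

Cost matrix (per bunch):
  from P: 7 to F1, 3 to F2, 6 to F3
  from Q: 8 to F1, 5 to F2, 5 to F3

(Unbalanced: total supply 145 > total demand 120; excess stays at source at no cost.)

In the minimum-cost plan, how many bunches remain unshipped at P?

0

An optimal plan:
  P→F1: 35 × 7 = 245
  P→F2: 45 × 3 = 135
  Q→F1: 15 × 8 = 120
  Q→F3: 25 × 5 = 125
Total cost = 625.
P ships 80 of its 80, leaving 0.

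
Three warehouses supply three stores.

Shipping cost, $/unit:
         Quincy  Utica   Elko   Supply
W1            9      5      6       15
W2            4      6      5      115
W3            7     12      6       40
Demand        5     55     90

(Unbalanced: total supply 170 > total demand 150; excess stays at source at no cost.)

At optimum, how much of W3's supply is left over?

Minimum-cost shipments:
  W1→Utica: 15 × $5 = $75
  W2→Quincy: 5 × $4 = $20
  W2→Utica: 40 × $6 = $240
  W2→Elko: 70 × $5 = $350
  W3→Elko: 20 × $6 = $120
Total cost = $805.
W3 ships 20 of its 40, leaving 20.

20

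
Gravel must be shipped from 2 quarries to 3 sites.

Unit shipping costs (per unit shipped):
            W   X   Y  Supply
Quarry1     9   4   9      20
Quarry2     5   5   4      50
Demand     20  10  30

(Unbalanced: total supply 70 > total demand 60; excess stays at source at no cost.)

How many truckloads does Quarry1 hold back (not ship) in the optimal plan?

10

Minimum-cost shipments:
  Quarry1→X: 10 × 4 = 40
  Quarry2→W: 20 × 5 = 100
  Quarry2→Y: 30 × 4 = 120
Total cost = 260.
Quarry1 ships 10 of its 20, leaving 10.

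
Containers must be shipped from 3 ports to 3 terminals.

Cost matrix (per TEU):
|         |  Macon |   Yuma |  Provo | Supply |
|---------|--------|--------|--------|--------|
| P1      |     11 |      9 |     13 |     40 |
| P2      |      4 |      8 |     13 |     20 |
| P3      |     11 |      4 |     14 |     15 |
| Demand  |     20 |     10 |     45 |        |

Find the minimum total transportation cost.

One minimum-cost allocation:
  P1–Provo: 40 TEU
  P2–Macon: 20 TEU
  P3–Yuma: 10 TEU
  P3–Provo: 5 TEU
Total cost = 710.
(Supply check: P1 ships 40; P2 ships 20; P3 ships 15.)

710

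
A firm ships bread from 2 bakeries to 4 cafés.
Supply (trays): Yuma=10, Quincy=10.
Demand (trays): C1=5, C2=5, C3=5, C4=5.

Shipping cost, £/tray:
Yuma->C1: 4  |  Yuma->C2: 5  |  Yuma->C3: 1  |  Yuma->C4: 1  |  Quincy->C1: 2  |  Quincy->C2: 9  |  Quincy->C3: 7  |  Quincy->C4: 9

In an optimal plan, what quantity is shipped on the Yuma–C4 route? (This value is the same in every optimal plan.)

Optimal shipments:
  Yuma to C3: 5 trays
  Yuma to C4: 5 trays
  Quincy to C1: 5 trays
  Quincy to C2: 5 trays
Total cost = £65.
So Yuma→C4 carries 5 trays.

5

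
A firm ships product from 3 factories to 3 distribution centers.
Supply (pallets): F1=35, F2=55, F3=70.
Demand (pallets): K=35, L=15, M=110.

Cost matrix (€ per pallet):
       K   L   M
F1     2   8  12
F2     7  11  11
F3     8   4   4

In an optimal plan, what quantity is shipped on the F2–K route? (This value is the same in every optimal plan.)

The minimum-cost plan:
  F1–K: 35 × €2 = €70
  F2–M: 55 × €11 = €605
  F3–L: 15 × €4 = €60
  F3–M: 55 × €4 = €220
Total cost = €955.
The route F2→K is not used.

0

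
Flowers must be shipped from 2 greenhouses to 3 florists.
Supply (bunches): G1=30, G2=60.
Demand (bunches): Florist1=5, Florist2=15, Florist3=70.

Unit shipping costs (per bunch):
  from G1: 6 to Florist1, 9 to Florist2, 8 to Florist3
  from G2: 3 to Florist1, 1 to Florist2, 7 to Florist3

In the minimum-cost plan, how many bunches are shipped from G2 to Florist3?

Optimal shipments:
  G1 to Florist3: 30 bunches
  G2 to Florist1: 5 bunches
  G2 to Florist2: 15 bunches
  G2 to Florist3: 40 bunches
Total cost = 550.
So G2→Florist3 carries 40 bunches.

40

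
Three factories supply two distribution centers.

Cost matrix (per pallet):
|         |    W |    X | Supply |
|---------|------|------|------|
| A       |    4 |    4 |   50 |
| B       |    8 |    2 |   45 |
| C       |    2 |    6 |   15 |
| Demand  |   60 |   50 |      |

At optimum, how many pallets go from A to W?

Optimal shipments:
  A–W: 45 pallets
  A–X: 5 pallets
  B–X: 45 pallets
  C–W: 15 pallets
Total cost = 320.
So A→W carries 45 pallets.

45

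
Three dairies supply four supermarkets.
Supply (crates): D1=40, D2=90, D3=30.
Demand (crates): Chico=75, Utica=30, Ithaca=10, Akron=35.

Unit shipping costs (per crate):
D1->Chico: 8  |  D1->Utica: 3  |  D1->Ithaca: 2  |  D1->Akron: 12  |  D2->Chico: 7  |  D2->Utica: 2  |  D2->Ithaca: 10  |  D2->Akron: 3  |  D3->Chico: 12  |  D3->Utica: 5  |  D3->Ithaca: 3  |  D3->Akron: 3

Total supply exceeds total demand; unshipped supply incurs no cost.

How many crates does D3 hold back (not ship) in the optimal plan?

Minimum-cost shipments:
  D1 to Utica: 20 × 3 = 60
  D1 to Ithaca: 10 × 2 = 20
  D2 to Chico: 75 × 7 = 525
  D2 to Utica: 10 × 2 = 20
  D2 to Akron: 5 × 3 = 15
  D3 to Akron: 30 × 3 = 90
Total cost = 730.
D3 ships 30 of its 30, leaving 0.

0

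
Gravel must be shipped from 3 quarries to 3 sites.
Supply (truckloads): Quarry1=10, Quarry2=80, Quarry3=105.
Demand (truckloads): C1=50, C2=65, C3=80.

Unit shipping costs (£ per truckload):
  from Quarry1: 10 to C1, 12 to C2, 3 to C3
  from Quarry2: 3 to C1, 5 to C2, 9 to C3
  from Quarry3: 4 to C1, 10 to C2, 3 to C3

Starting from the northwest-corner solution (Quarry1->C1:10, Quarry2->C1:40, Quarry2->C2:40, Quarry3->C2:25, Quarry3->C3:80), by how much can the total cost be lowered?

160

Current plan cost = 10·10 + 40·3 + 40·5 + 25·10 + 80·3 = £910.
Optimal plan:
  Quarry1→C3: 10 × £3 = £30
  Quarry2→C1: 15 × £3 = £45
  Quarry2→C2: 65 × £5 = £325
  Quarry3→C1: 35 × £4 = £140
  Quarry3→C3: 70 × £3 = £210
Optimal cost = £750.
Saving = 910 − 750 = £160.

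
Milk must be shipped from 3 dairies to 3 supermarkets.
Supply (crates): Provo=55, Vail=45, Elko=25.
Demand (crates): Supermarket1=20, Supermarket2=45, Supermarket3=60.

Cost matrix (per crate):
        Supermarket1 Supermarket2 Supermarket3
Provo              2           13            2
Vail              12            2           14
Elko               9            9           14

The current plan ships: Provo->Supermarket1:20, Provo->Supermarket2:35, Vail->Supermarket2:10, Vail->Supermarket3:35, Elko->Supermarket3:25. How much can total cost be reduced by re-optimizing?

905

Current plan cost = 20·2 + 35·13 + 10·2 + 35·14 + 25·14 = 1355.
Optimal plan:
  Provo->Supermarket3: 55 × 2 = 110
  Vail->Supermarket2: 45 × 2 = 90
  Elko->Supermarket1: 20 × 9 = 180
  Elko->Supermarket3: 5 × 14 = 70
Optimal cost = 450.
Saving = 1355 − 450 = 905.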